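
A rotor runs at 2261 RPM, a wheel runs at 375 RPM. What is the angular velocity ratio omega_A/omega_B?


Given: RPM_A = 2261, RPM_B = 375
omega = 2*pi*RPM/60, so omega_A/omega_B = RPM_A / RPM_B
omega_A/omega_B = 2261 / 375
omega_A/omega_B = 2261/375

2261/375


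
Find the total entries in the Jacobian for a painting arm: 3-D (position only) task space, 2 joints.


Given: task space dimension = 3, joints = 2
Jacobian is a 3 x 2 matrix
Total entries = rows * columns
Total = 3 * 2
Total = 6

6


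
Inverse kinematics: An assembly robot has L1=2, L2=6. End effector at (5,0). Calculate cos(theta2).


Given: L1 = 2, L2 = 6, target (x, y) = (5, 0)
Using cos(theta2) = (x^2 + y^2 - L1^2 - L2^2) / (2*L1*L2)
x^2 + y^2 = 5^2 + 0 = 25
L1^2 + L2^2 = 4 + 36 = 40
Numerator = 25 - 40 = -15
Denominator = 2*2*6 = 24
cos(theta2) = -15/24 = -5/8

-5/8


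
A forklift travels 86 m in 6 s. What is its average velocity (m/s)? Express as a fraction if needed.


Given: distance d = 86 m, time t = 6 s
Using v = d / t
v = 86 / 6
v = 43/3 m/s

43/3 m/s


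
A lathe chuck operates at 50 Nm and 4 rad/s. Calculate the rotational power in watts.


Given: tau = 50 Nm, omega = 4 rad/s
Using P = tau * omega
P = 50 * 4
P = 200 W

200 W


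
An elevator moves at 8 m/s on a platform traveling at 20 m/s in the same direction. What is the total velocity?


Given: object velocity = 8 m/s, platform velocity = 20 m/s (same direction)
Using classical velocity addition: v_total = v_object + v_platform
v_total = 8 + 20
v_total = 28 m/s

28 m/s


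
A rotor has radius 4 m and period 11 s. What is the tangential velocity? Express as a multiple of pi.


Given: radius r = 4 m, period T = 11 s
Using v = 2*pi*r / T
v = 2*pi*4 / 11
v = 8*pi / 11
v = 8/11*pi m/s

8/11*pi m/s


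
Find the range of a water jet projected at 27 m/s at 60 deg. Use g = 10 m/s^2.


Given: v0 = 27 m/s, theta = 60 deg, g = 10 m/s^2
sin(2*60) = sin(120) = sqrt(3)/2
Using R = v0^2 * sin(2*theta) / g
R = 27^2 * (sqrt(3)/2) / 10
R = 729 * sqrt(3) / 20
R = 729/20*sqrt(3) m

729/20*sqrt(3) m


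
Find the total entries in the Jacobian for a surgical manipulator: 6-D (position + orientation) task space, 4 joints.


Given: task space dimension = 6, joints = 4
Jacobian is a 6 x 4 matrix
Total entries = rows * columns
Total = 6 * 4
Total = 24

24


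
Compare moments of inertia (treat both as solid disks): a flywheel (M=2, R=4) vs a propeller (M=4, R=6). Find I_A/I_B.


Given: M1=2 kg, R1=4 m, M2=4 kg, R2=6 m
For a disk: I = (1/2)*M*R^2, so I_A/I_B = (M1*R1^2)/(M2*R2^2)
M1*R1^2 = 2*16 = 32
M2*R2^2 = 4*36 = 144
I_A/I_B = 32/144 = 2/9

2/9


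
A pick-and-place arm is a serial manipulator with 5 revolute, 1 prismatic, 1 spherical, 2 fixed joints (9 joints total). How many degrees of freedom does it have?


Given: serial robot with 5 revolute, 1 prismatic, 1 spherical, 2 fixed joints
DOF contribution per joint type: revolute=1, prismatic=1, spherical=3, fixed=0
DOF = 5*1 + 1*1 + 1*3 + 2*0
DOF = 9

9


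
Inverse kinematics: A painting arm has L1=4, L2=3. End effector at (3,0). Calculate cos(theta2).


Given: L1 = 4, L2 = 3, target (x, y) = (3, 0)
Using cos(theta2) = (x^2 + y^2 - L1^2 - L2^2) / (2*L1*L2)
x^2 + y^2 = 3^2 + 0 = 9
L1^2 + L2^2 = 16 + 9 = 25
Numerator = 9 - 25 = -16
Denominator = 2*4*3 = 24
cos(theta2) = -16/24 = -2/3

-2/3


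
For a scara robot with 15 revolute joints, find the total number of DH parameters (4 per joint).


Given: 15 joints, 4 DH parameters per joint (d, theta, a, alpha)
Total DH parameters = number_of_joints * 4
Total = 15 * 4
Total = 60

60


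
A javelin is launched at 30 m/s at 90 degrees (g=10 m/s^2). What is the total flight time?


Given: v0 = 30 m/s, theta = 90 deg, g = 10 m/s^2
sin(90) = 1
Using T = 2*v0*sin(theta) / g
T = 2*30*1 / 10
T = 60 / 10
T = 6 s

6 s


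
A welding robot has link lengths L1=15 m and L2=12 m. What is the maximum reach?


Given: L1 = 15 m, L2 = 12 m
For a 2-link planar arm, max reach = L1 + L2 (fully extended)
Max reach = 15 + 12
Max reach = 27 m

27 m


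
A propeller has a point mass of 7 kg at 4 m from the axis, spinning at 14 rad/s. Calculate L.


Given: m = 7 kg, r = 4 m, omega = 14 rad/s
For a point mass: I = m*r^2
I = 7*4^2 = 7*16 = 112
L = I*omega = 112*14
L = 1568 kg*m^2/s

1568 kg*m^2/s


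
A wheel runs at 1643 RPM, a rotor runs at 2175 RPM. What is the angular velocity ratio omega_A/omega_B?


Given: RPM_A = 1643, RPM_B = 2175
omega = 2*pi*RPM/60, so omega_A/omega_B = RPM_A / RPM_B
omega_A/omega_B = 1643 / 2175
omega_A/omega_B = 1643/2175

1643/2175


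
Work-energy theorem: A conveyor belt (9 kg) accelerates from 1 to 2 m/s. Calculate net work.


Given: m = 9 kg, v0 = 1 m/s, v = 2 m/s
Using W = (1/2)*m*(v^2 - v0^2)
v^2 = 2^2 = 4
v0^2 = 1^2 = 1
v^2 - v0^2 = 4 - 1 = 3
W = (1/2)*9*3 = 27/2 J

27/2 J


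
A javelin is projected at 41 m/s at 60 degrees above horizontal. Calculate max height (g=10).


Given: v0 = 41 m/s, theta = 60 deg, g = 10 m/s^2
sin^2(60) = 3/4
Using H = v0^2 * sin^2(theta) / (2*g)
H = 41^2 * 3/4 / (2*10)
H = 1681 * 3/4 / 20
H = 5043/4 / 20
H = 5043/80 m

5043/80 m


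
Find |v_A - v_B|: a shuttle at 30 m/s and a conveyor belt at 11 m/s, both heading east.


Given: v_A = 30 m/s east, v_B = 11 m/s east
Both move in the same direction; relative speed = |v_A - v_B|
|30 - 11| = |19|
= 19 m/s

19 m/s


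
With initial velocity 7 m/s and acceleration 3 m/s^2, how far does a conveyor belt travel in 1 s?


Given: v0 = 7 m/s, a = 3 m/s^2, t = 1 s
Using s = v0*t + (1/2)*a*t^2
s = 7*1 + (1/2)*3*1^2
s = 7 + (1/2)*3
s = 7 + 3/2
s = 17/2

17/2 m


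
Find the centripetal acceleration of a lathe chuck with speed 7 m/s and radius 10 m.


Given: v = 7 m/s, r = 10 m
Using a_c = v^2 / r
a_c = 7^2 / 10
a_c = 49 / 10
a_c = 49/10 m/s^2

49/10 m/s^2


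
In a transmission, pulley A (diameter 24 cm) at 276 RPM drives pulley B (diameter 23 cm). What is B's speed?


Given: D1 = 24 cm, w1 = 276 RPM, D2 = 23 cm
Using D1*w1 = D2*w2
w2 = D1*w1 / D2
w2 = 24*276 / 23
w2 = 6624 / 23
w2 = 288 RPM

288 RPM


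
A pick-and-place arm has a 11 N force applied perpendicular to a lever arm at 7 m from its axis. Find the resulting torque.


Given: F = 11 N, r = 7 m, angle = 90 deg (perpendicular)
Using tau = F * r * sin(90)
sin(90) = 1
tau = 11 * 7 * 1
tau = 77 Nm

77 Nm


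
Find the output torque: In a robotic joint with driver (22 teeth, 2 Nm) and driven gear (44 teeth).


Given: N1 = 22, N2 = 44, T1 = 2 Nm
Using T2/T1 = N2/N1
T2 = T1 * N2 / N1
T2 = 2 * 44 / 22
T2 = 88 / 22
T2 = 4 Nm

4 Nm


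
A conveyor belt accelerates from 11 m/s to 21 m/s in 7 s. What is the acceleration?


Given: initial velocity v0 = 11 m/s, final velocity v = 21 m/s, time t = 7 s
Using a = (v - v0) / t
a = (21 - 11) / 7
a = 10 / 7
a = 10/7 m/s^2

10/7 m/s^2


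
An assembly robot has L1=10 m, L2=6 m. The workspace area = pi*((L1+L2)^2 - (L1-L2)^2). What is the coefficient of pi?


Given: L1 = 10, L2 = 6
(L1+L2)^2 = (16)^2 = 256
(L1-L2)^2 = (4)^2 = 16
Difference = 256 - 16 = 240
This equals 4*L1*L2 = 4*10*6 = 240
Workspace area = 240*pi

240


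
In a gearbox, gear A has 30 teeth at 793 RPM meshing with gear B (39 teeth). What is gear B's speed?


Given: N1 = 30 teeth, w1 = 793 RPM, N2 = 39 teeth
Using N1*w1 = N2*w2
w2 = N1*w1 / N2
w2 = 30*793 / 39
w2 = 23790 / 39
w2 = 610 RPM

610 RPM


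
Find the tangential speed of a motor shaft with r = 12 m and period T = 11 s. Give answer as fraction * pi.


Given: radius r = 12 m, period T = 11 s
Using v = 2*pi*r / T
v = 2*pi*12 / 11
v = 24*pi / 11
v = 24/11*pi m/s

24/11*pi m/s


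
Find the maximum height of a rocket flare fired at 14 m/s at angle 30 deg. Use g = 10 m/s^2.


Given: v0 = 14 m/s, theta = 30 deg, g = 10 m/s^2
sin^2(30) = 1/4
Using H = v0^2 * sin^2(theta) / (2*g)
H = 14^2 * 1/4 / (2*10)
H = 196 * 1/4 / 20
H = 49 / 20
H = 49/20 m

49/20 m


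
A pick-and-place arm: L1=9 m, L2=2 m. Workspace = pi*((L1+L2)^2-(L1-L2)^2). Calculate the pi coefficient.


Given: L1 = 9, L2 = 2
(L1+L2)^2 = (11)^2 = 121
(L1-L2)^2 = (7)^2 = 49
Difference = 121 - 49 = 72
This equals 4*L1*L2 = 4*9*2 = 72
Workspace area = 72*pi

72


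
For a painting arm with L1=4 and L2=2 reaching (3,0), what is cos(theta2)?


Given: L1 = 4, L2 = 2, target (x, y) = (3, 0)
Using cos(theta2) = (x^2 + y^2 - L1^2 - L2^2) / (2*L1*L2)
x^2 + y^2 = 3^2 + 0 = 9
L1^2 + L2^2 = 16 + 4 = 20
Numerator = 9 - 20 = -11
Denominator = 2*4*2 = 16
cos(theta2) = -11/16 = -11/16

-11/16


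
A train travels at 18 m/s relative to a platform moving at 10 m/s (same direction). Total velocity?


Given: object velocity = 18 m/s, platform velocity = 10 m/s (same direction)
Using classical velocity addition: v_total = v_object + v_platform
v_total = 18 + 10
v_total = 28 m/s

28 m/s


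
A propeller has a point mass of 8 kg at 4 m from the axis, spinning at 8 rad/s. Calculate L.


Given: m = 8 kg, r = 4 m, omega = 8 rad/s
For a point mass: I = m*r^2
I = 8*4^2 = 8*16 = 128
L = I*omega = 128*8
L = 1024 kg*m^2/s

1024 kg*m^2/s


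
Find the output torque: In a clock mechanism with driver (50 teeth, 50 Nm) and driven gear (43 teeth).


Given: N1 = 50, N2 = 43, T1 = 50 Nm
Using T2/T1 = N2/N1
T2 = T1 * N2 / N1
T2 = 50 * 43 / 50
T2 = 2150 / 50
T2 = 43 Nm

43 Nm


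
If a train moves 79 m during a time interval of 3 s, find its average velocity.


Given: distance d = 79 m, time t = 3 s
Using v = d / t
v = 79 / 3
v = 79/3 m/s

79/3 m/s


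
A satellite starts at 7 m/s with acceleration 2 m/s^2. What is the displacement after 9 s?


Given: v0 = 7 m/s, a = 2 m/s^2, t = 9 s
Using s = v0*t + (1/2)*a*t^2
s = 7*9 + (1/2)*2*9^2
s = 63 + (1/2)*162
s = 63 + 81
s = 144

144 m


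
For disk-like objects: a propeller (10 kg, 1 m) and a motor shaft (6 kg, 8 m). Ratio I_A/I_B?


Given: M1=10 kg, R1=1 m, M2=6 kg, R2=8 m
For a disk: I = (1/2)*M*R^2, so I_A/I_B = (M1*R1^2)/(M2*R2^2)
M1*R1^2 = 10*1 = 10
M2*R2^2 = 6*64 = 384
I_A/I_B = 10/384 = 5/192

5/192


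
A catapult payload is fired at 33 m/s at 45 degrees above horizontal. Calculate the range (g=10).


Given: v0 = 33 m/s, theta = 45 deg, g = 10 m/s^2
sin(2*45) = sin(90) = 1
Using R = v0^2 * sin(2*theta) / g
R = 33^2 * 1 / 10
R = 1089 / 10
R = 1089/10 m

1089/10 m


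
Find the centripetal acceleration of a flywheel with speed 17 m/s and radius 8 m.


Given: v = 17 m/s, r = 8 m
Using a_c = v^2 / r
a_c = 17^2 / 8
a_c = 289 / 8
a_c = 289/8 m/s^2

289/8 m/s^2


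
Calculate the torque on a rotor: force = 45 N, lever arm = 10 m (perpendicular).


Given: F = 45 N, r = 10 m, angle = 90 deg (perpendicular)
Using tau = F * r * sin(90)
sin(90) = 1
tau = 45 * 10 * 1
tau = 450 Nm

450 Nm


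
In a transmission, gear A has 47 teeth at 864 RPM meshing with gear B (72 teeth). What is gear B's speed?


Given: N1 = 47 teeth, w1 = 864 RPM, N2 = 72 teeth
Using N1*w1 = N2*w2
w2 = N1*w1 / N2
w2 = 47*864 / 72
w2 = 40608 / 72
w2 = 564 RPM

564 RPM


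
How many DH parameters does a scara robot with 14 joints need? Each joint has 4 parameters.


Given: 14 joints, 4 DH parameters per joint (d, theta, a, alpha)
Total DH parameters = number_of_joints * 4
Total = 14 * 4
Total = 56

56


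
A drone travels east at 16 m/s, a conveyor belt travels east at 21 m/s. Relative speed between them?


Given: v_A = 16 m/s east, v_B = 21 m/s east
Both move in the same direction; relative speed = |v_A - v_B|
|16 - 21| = |-5|
= 5 m/s

5 m/s


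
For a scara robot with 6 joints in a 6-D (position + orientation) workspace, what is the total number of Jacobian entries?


Given: task space dimension = 6, joints = 6
Jacobian is a 6 x 6 matrix
Total entries = rows * columns
Total = 6 * 6
Total = 36

36


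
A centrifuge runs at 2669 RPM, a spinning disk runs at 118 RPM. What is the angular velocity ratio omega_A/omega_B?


Given: RPM_A = 2669, RPM_B = 118
omega = 2*pi*RPM/60, so omega_A/omega_B = RPM_A / RPM_B
omega_A/omega_B = 2669 / 118
omega_A/omega_B = 2669/118

2669/118


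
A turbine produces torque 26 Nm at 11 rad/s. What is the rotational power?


Given: tau = 26 Nm, omega = 11 rad/s
Using P = tau * omega
P = 26 * 11
P = 286 W

286 W


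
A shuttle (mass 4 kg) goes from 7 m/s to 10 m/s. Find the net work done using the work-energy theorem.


Given: m = 4 kg, v0 = 7 m/s, v = 10 m/s
Using W = (1/2)*m*(v^2 - v0^2)
v^2 = 10^2 = 100
v0^2 = 7^2 = 49
v^2 - v0^2 = 100 - 49 = 51
W = (1/2)*4*51 = 102 J

102 J


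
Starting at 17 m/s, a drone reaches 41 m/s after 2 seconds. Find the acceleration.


Given: initial velocity v0 = 17 m/s, final velocity v = 41 m/s, time t = 2 s
Using a = (v - v0) / t
a = (41 - 17) / 2
a = 24 / 2
a = 12 m/s^2

12 m/s^2


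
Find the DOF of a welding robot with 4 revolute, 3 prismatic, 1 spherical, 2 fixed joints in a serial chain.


Given: serial robot with 4 revolute, 3 prismatic, 1 spherical, 2 fixed joints
DOF contribution per joint type: revolute=1, prismatic=1, spherical=3, fixed=0
DOF = 4*1 + 3*1 + 1*3 + 2*0
DOF = 10

10


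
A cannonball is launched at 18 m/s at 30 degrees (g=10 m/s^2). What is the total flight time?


Given: v0 = 18 m/s, theta = 30 deg, g = 10 m/s^2
sin(30) = 1/2
Using T = 2*v0*sin(theta) / g
T = 2*18*1/2 / 10
T = 18 / 10
T = 9/5 s

9/5 s


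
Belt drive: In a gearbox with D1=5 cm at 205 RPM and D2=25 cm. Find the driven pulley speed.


Given: D1 = 5 cm, w1 = 205 RPM, D2 = 25 cm
Using D1*w1 = D2*w2
w2 = D1*w1 / D2
w2 = 5*205 / 25
w2 = 1025 / 25
w2 = 41 RPM

41 RPM


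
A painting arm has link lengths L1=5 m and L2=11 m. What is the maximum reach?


Given: L1 = 5 m, L2 = 11 m
For a 2-link planar arm, max reach = L1 + L2 (fully extended)
Max reach = 5 + 11
Max reach = 16 m

16 m


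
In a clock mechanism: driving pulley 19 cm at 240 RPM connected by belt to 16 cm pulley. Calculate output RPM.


Given: D1 = 19 cm, w1 = 240 RPM, D2 = 16 cm
Using D1*w1 = D2*w2
w2 = D1*w1 / D2
w2 = 19*240 / 16
w2 = 4560 / 16
w2 = 285 RPM

285 RPM


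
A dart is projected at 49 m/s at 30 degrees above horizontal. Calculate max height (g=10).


Given: v0 = 49 m/s, theta = 30 deg, g = 10 m/s^2
sin^2(30) = 1/4
Using H = v0^2 * sin^2(theta) / (2*g)
H = 49^2 * 1/4 / (2*10)
H = 2401 * 1/4 / 20
H = 2401/4 / 20
H = 2401/80 m

2401/80 m


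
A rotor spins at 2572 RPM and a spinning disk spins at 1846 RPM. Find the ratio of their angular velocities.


Given: RPM_A = 2572, RPM_B = 1846
omega = 2*pi*RPM/60, so omega_A/omega_B = RPM_A / RPM_B
omega_A/omega_B = 2572 / 1846
omega_A/omega_B = 1286/923

1286/923


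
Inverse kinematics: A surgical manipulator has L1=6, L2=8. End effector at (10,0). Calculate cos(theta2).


Given: L1 = 6, L2 = 8, target (x, y) = (10, 0)
Using cos(theta2) = (x^2 + y^2 - L1^2 - L2^2) / (2*L1*L2)
x^2 + y^2 = 10^2 + 0 = 100
L1^2 + L2^2 = 36 + 64 = 100
Numerator = 100 - 100 = 0
Denominator = 2*6*8 = 96
cos(theta2) = 0/96 = 0

0


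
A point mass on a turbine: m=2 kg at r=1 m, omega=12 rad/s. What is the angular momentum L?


Given: m = 2 kg, r = 1 m, omega = 12 rad/s
For a point mass: I = m*r^2
I = 2*1^2 = 2*1 = 2
L = I*omega = 2*12
L = 24 kg*m^2/s

24 kg*m^2/s


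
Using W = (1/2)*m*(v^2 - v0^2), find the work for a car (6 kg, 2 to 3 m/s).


Given: m = 6 kg, v0 = 2 m/s, v = 3 m/s
Using W = (1/2)*m*(v^2 - v0^2)
v^2 = 3^2 = 9
v0^2 = 2^2 = 4
v^2 - v0^2 = 9 - 4 = 5
W = (1/2)*6*5 = 15 J

15 J


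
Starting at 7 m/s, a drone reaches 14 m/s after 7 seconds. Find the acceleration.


Given: initial velocity v0 = 7 m/s, final velocity v = 14 m/s, time t = 7 s
Using a = (v - v0) / t
a = (14 - 7) / 7
a = 7 / 7
a = 1 m/s^2

1 m/s^2


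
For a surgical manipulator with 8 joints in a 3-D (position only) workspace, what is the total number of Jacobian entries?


Given: task space dimension = 3, joints = 8
Jacobian is a 3 x 8 matrix
Total entries = rows * columns
Total = 3 * 8
Total = 24

24


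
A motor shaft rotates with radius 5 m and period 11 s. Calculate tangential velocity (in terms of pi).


Given: radius r = 5 m, period T = 11 s
Using v = 2*pi*r / T
v = 2*pi*5 / 11
v = 10*pi / 11
v = 10/11*pi m/s

10/11*pi m/s


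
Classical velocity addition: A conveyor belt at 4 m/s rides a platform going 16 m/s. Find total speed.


Given: object velocity = 4 m/s, platform velocity = 16 m/s (same direction)
Using classical velocity addition: v_total = v_object + v_platform
v_total = 4 + 16
v_total = 20 m/s

20 m/s


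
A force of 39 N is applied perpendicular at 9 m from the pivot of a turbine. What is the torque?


Given: F = 39 N, r = 9 m, angle = 90 deg (perpendicular)
Using tau = F * r * sin(90)
sin(90) = 1
tau = 39 * 9 * 1
tau = 351 Nm

351 Nm


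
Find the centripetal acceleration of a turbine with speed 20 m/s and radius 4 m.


Given: v = 20 m/s, r = 4 m
Using a_c = v^2 / r
a_c = 20^2 / 4
a_c = 400 / 4
a_c = 100 m/s^2

100 m/s^2


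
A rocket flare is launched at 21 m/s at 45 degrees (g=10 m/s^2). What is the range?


Given: v0 = 21 m/s, theta = 45 deg, g = 10 m/s^2
sin(2*45) = sin(90) = 1
Using R = v0^2 * sin(2*theta) / g
R = 21^2 * 1 / 10
R = 441 / 10
R = 441/10 m

441/10 m


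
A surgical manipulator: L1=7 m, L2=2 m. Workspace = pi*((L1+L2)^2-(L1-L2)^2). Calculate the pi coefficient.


Given: L1 = 7, L2 = 2
(L1+L2)^2 = (9)^2 = 81
(L1-L2)^2 = (5)^2 = 25
Difference = 81 - 25 = 56
This equals 4*L1*L2 = 4*7*2 = 56
Workspace area = 56*pi

56


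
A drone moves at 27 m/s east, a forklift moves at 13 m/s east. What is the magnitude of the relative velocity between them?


Given: v_A = 27 m/s east, v_B = 13 m/s east
Both move in the same direction; relative speed = |v_A - v_B|
|27 - 13| = |14|
= 14 m/s

14 m/s


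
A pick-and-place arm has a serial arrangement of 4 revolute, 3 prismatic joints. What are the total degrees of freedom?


Given: serial robot with 4 revolute, 3 prismatic joints
DOF contribution per joint type: revolute=1, prismatic=1, spherical=3, fixed=0
DOF = 4*1 + 3*1
DOF = 7

7


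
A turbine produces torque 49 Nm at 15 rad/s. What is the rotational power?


Given: tau = 49 Nm, omega = 15 rad/s
Using P = tau * omega
P = 49 * 15
P = 735 W

735 W


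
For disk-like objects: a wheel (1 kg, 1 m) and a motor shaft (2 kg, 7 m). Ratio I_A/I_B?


Given: M1=1 kg, R1=1 m, M2=2 kg, R2=7 m
For a disk: I = (1/2)*M*R^2, so I_A/I_B = (M1*R1^2)/(M2*R2^2)
M1*R1^2 = 1*1 = 1
M2*R2^2 = 2*49 = 98
I_A/I_B = 1/98 = 1/98

1/98


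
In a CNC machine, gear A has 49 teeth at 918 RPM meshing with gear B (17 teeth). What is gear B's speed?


Given: N1 = 49 teeth, w1 = 918 RPM, N2 = 17 teeth
Using N1*w1 = N2*w2
w2 = N1*w1 / N2
w2 = 49*918 / 17
w2 = 44982 / 17
w2 = 2646 RPM

2646 RPM


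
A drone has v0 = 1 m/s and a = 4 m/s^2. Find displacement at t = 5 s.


Given: v0 = 1 m/s, a = 4 m/s^2, t = 5 s
Using s = v0*t + (1/2)*a*t^2
s = 1*5 + (1/2)*4*5^2
s = 5 + (1/2)*100
s = 5 + 50
s = 55

55 m


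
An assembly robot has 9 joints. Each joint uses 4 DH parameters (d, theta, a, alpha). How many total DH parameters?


Given: 9 joints, 4 DH parameters per joint (d, theta, a, alpha)
Total DH parameters = number_of_joints * 4
Total = 9 * 4
Total = 36

36


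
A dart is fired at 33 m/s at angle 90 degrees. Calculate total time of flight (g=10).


Given: v0 = 33 m/s, theta = 90 deg, g = 10 m/s^2
sin(90) = 1
Using T = 2*v0*sin(theta) / g
T = 2*33*1 / 10
T = 66 / 10
T = 33/5 s

33/5 s


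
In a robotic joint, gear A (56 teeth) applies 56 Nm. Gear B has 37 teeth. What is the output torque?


Given: N1 = 56, N2 = 37, T1 = 56 Nm
Using T2/T1 = N2/N1
T2 = T1 * N2 / N1
T2 = 56 * 37 / 56
T2 = 2072 / 56
T2 = 37 Nm

37 Nm


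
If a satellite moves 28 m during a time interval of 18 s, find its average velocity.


Given: distance d = 28 m, time t = 18 s
Using v = d / t
v = 28 / 18
v = 14/9 m/s

14/9 m/s


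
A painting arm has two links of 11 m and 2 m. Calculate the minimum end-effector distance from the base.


Given: L1 = 11 m, L2 = 2 m
For a 2-link planar arm, min reach = |L1 - L2| (second link folded back)
Min reach = |11 - 2|
Min reach = 9 m

9 m


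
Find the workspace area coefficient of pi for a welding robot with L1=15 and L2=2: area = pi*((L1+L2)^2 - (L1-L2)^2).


Given: L1 = 15, L2 = 2
(L1+L2)^2 = (17)^2 = 289
(L1-L2)^2 = (13)^2 = 169
Difference = 289 - 169 = 120
This equals 4*L1*L2 = 4*15*2 = 120
Workspace area = 120*pi

120


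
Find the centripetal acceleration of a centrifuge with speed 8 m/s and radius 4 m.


Given: v = 8 m/s, r = 4 m
Using a_c = v^2 / r
a_c = 8^2 / 4
a_c = 64 / 4
a_c = 16 m/s^2

16 m/s^2


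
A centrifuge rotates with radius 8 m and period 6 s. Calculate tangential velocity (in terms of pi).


Given: radius r = 8 m, period T = 6 s
Using v = 2*pi*r / T
v = 2*pi*8 / 6
v = 16*pi / 6
v = 8/3*pi m/s

8/3*pi m/s


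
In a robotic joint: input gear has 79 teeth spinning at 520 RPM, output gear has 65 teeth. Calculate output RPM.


Given: N1 = 79 teeth, w1 = 520 RPM, N2 = 65 teeth
Using N1*w1 = N2*w2
w2 = N1*w1 / N2
w2 = 79*520 / 65
w2 = 41080 / 65
w2 = 632 RPM

632 RPM


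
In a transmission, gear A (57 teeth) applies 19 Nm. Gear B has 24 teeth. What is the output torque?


Given: N1 = 57, N2 = 24, T1 = 19 Nm
Using T2/T1 = N2/N1
T2 = T1 * N2 / N1
T2 = 19 * 24 / 57
T2 = 456 / 57
T2 = 8 Nm

8 Nm


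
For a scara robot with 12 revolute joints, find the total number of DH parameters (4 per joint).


Given: 12 joints, 4 DH parameters per joint (d, theta, a, alpha)
Total DH parameters = number_of_joints * 4
Total = 12 * 4
Total = 48

48


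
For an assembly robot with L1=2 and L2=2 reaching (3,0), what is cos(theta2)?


Given: L1 = 2, L2 = 2, target (x, y) = (3, 0)
Using cos(theta2) = (x^2 + y^2 - L1^2 - L2^2) / (2*L1*L2)
x^2 + y^2 = 3^2 + 0 = 9
L1^2 + L2^2 = 4 + 4 = 8
Numerator = 9 - 8 = 1
Denominator = 2*2*2 = 8
cos(theta2) = 1/8 = 1/8

1/8


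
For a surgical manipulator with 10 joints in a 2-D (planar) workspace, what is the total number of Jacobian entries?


Given: task space dimension = 2, joints = 10
Jacobian is a 2 x 10 matrix
Total entries = rows * columns
Total = 2 * 10
Total = 20

20


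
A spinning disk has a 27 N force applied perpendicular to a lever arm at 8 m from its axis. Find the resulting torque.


Given: F = 27 N, r = 8 m, angle = 90 deg (perpendicular)
Using tau = F * r * sin(90)
sin(90) = 1
tau = 27 * 8 * 1
tau = 216 Nm

216 Nm


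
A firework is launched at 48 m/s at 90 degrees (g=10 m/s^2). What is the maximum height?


Given: v0 = 48 m/s, theta = 90 deg, g = 10 m/s^2
sin^2(90) = 1
Using H = v0^2 * sin^2(theta) / (2*g)
H = 48^2 * 1 / (2*10)
H = 2304 * 1 / 20
H = 2304 / 20
H = 576/5 m

576/5 m


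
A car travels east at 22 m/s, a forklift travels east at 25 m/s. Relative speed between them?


Given: v_A = 22 m/s east, v_B = 25 m/s east
Both move in the same direction; relative speed = |v_A - v_B|
|22 - 25| = |-3|
= 3 m/s

3 m/s


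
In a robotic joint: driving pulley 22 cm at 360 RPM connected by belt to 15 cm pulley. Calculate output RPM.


Given: D1 = 22 cm, w1 = 360 RPM, D2 = 15 cm
Using D1*w1 = D2*w2
w2 = D1*w1 / D2
w2 = 22*360 / 15
w2 = 7920 / 15
w2 = 528 RPM

528 RPM


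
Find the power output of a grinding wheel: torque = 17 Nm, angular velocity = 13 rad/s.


Given: tau = 17 Nm, omega = 13 rad/s
Using P = tau * omega
P = 17 * 13
P = 221 W

221 W


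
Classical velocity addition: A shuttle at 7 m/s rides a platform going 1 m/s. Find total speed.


Given: object velocity = 7 m/s, platform velocity = 1 m/s (same direction)
Using classical velocity addition: v_total = v_object + v_platform
v_total = 7 + 1
v_total = 8 m/s

8 m/s


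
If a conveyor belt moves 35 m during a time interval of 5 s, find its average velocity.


Given: distance d = 35 m, time t = 5 s
Using v = d / t
v = 35 / 5
v = 7 m/s

7 m/s


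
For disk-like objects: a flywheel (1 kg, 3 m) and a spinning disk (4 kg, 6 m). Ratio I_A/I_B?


Given: M1=1 kg, R1=3 m, M2=4 kg, R2=6 m
For a disk: I = (1/2)*M*R^2, so I_A/I_B = (M1*R1^2)/(M2*R2^2)
M1*R1^2 = 1*9 = 9
M2*R2^2 = 4*36 = 144
I_A/I_B = 9/144 = 1/16

1/16


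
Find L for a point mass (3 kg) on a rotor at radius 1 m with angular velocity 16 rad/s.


Given: m = 3 kg, r = 1 m, omega = 16 rad/s
For a point mass: I = m*r^2
I = 3*1^2 = 3*1 = 3
L = I*omega = 3*16
L = 48 kg*m^2/s

48 kg*m^2/s


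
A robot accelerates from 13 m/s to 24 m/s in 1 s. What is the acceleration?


Given: initial velocity v0 = 13 m/s, final velocity v = 24 m/s, time t = 1 s
Using a = (v - v0) / t
a = (24 - 13) / 1
a = 11 / 1
a = 11 m/s^2

11 m/s^2


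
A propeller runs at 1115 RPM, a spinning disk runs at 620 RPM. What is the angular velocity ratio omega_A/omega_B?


Given: RPM_A = 1115, RPM_B = 620
omega = 2*pi*RPM/60, so omega_A/omega_B = RPM_A / RPM_B
omega_A/omega_B = 1115 / 620
omega_A/omega_B = 223/124

223/124


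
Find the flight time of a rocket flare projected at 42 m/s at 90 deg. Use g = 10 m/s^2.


Given: v0 = 42 m/s, theta = 90 deg, g = 10 m/s^2
sin(90) = 1
Using T = 2*v0*sin(theta) / g
T = 2*42*1 / 10
T = 84 / 10
T = 42/5 s

42/5 s


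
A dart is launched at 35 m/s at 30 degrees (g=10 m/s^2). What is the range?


Given: v0 = 35 m/s, theta = 30 deg, g = 10 m/s^2
sin(2*30) = sin(60) = sqrt(3)/2
Using R = v0^2 * sin(2*theta) / g
R = 35^2 * (sqrt(3)/2) / 10
R = 1225 * sqrt(3) / 20
R = 245/4*sqrt(3) m

245/4*sqrt(3) m


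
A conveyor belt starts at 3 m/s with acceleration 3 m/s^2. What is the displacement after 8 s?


Given: v0 = 3 m/s, a = 3 m/s^2, t = 8 s
Using s = v0*t + (1/2)*a*t^2
s = 3*8 + (1/2)*3*8^2
s = 24 + (1/2)*192
s = 24 + 96
s = 120

120 m


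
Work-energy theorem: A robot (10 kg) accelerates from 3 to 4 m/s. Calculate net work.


Given: m = 10 kg, v0 = 3 m/s, v = 4 m/s
Using W = (1/2)*m*(v^2 - v0^2)
v^2 = 4^2 = 16
v0^2 = 3^2 = 9
v^2 - v0^2 = 16 - 9 = 7
W = (1/2)*10*7 = 35 J

35 J


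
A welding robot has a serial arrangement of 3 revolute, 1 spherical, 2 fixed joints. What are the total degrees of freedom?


Given: serial robot with 3 revolute, 1 spherical, 2 fixed joints
DOF contribution per joint type: revolute=1, prismatic=1, spherical=3, fixed=0
DOF = 3*1 + 1*3 + 2*0
DOF = 6

6


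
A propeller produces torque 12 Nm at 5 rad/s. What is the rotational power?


Given: tau = 12 Nm, omega = 5 rad/s
Using P = tau * omega
P = 12 * 5
P = 60 W

60 W


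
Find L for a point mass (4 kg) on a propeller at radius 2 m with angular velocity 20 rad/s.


Given: m = 4 kg, r = 2 m, omega = 20 rad/s
For a point mass: I = m*r^2
I = 4*2^2 = 4*4 = 16
L = I*omega = 16*20
L = 320 kg*m^2/s

320 kg*m^2/s


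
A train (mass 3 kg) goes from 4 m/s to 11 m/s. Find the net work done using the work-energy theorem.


Given: m = 3 kg, v0 = 4 m/s, v = 11 m/s
Using W = (1/2)*m*(v^2 - v0^2)
v^2 = 11^2 = 121
v0^2 = 4^2 = 16
v^2 - v0^2 = 121 - 16 = 105
W = (1/2)*3*105 = 315/2 J

315/2 J


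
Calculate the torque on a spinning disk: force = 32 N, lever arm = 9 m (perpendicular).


Given: F = 32 N, r = 9 m, angle = 90 deg (perpendicular)
Using tau = F * r * sin(90)
sin(90) = 1
tau = 32 * 9 * 1
tau = 288 Nm

288 Nm


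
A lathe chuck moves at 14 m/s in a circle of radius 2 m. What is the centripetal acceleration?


Given: v = 14 m/s, r = 2 m
Using a_c = v^2 / r
a_c = 14^2 / 2
a_c = 196 / 2
a_c = 98 m/s^2

98 m/s^2


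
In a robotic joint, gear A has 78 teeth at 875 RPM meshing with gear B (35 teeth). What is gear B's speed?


Given: N1 = 78 teeth, w1 = 875 RPM, N2 = 35 teeth
Using N1*w1 = N2*w2
w2 = N1*w1 / N2
w2 = 78*875 / 35
w2 = 68250 / 35
w2 = 1950 RPM

1950 RPM


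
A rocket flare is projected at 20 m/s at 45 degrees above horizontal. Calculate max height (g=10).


Given: v0 = 20 m/s, theta = 45 deg, g = 10 m/s^2
sin^2(45) = 1/2
Using H = v0^2 * sin^2(theta) / (2*g)
H = 20^2 * 1/2 / (2*10)
H = 400 * 1/2 / 20
H = 200 / 20
H = 10 m

10 m


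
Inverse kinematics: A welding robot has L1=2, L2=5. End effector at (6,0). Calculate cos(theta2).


Given: L1 = 2, L2 = 5, target (x, y) = (6, 0)
Using cos(theta2) = (x^2 + y^2 - L1^2 - L2^2) / (2*L1*L2)
x^2 + y^2 = 6^2 + 0 = 36
L1^2 + L2^2 = 4 + 25 = 29
Numerator = 36 - 29 = 7
Denominator = 2*2*5 = 20
cos(theta2) = 7/20 = 7/20

7/20


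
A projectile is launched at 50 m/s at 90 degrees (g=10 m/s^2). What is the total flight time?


Given: v0 = 50 m/s, theta = 90 deg, g = 10 m/s^2
sin(90) = 1
Using T = 2*v0*sin(theta) / g
T = 2*50*1 / 10
T = 100 / 10
T = 10 s

10 s


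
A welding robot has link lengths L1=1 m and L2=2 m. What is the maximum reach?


Given: L1 = 1 m, L2 = 2 m
For a 2-link planar arm, max reach = L1 + L2 (fully extended)
Max reach = 1 + 2
Max reach = 3 m

3 m


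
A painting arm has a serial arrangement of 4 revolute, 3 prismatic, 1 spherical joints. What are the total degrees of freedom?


Given: serial robot with 4 revolute, 3 prismatic, 1 spherical joints
DOF contribution per joint type: revolute=1, prismatic=1, spherical=3, fixed=0
DOF = 4*1 + 3*1 + 1*3
DOF = 10

10


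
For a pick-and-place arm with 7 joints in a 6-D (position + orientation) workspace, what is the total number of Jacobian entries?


Given: task space dimension = 6, joints = 7
Jacobian is a 6 x 7 matrix
Total entries = rows * columns
Total = 6 * 7
Total = 42

42


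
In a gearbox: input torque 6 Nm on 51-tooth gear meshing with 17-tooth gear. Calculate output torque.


Given: N1 = 51, N2 = 17, T1 = 6 Nm
Using T2/T1 = N2/N1
T2 = T1 * N2 / N1
T2 = 6 * 17 / 51
T2 = 102 / 51
T2 = 2 Nm

2 Nm


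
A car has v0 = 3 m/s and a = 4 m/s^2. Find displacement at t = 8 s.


Given: v0 = 3 m/s, a = 4 m/s^2, t = 8 s
Using s = v0*t + (1/2)*a*t^2
s = 3*8 + (1/2)*4*8^2
s = 24 + (1/2)*256
s = 24 + 128
s = 152

152 m


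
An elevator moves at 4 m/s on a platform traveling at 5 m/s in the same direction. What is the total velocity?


Given: object velocity = 4 m/s, platform velocity = 5 m/s (same direction)
Using classical velocity addition: v_total = v_object + v_platform
v_total = 4 + 5
v_total = 9 m/s

9 m/s


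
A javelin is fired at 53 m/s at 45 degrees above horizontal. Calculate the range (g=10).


Given: v0 = 53 m/s, theta = 45 deg, g = 10 m/s^2
sin(2*45) = sin(90) = 1
Using R = v0^2 * sin(2*theta) / g
R = 53^2 * 1 / 10
R = 2809 / 10
R = 2809/10 m

2809/10 m


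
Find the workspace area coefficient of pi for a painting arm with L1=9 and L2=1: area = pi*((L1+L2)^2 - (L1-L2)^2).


Given: L1 = 9, L2 = 1
(L1+L2)^2 = (10)^2 = 100
(L1-L2)^2 = (8)^2 = 64
Difference = 100 - 64 = 36
This equals 4*L1*L2 = 4*9*1 = 36
Workspace area = 36*pi

36


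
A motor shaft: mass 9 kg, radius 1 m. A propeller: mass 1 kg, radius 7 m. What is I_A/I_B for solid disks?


Given: M1=9 kg, R1=1 m, M2=1 kg, R2=7 m
For a disk: I = (1/2)*M*R^2, so I_A/I_B = (M1*R1^2)/(M2*R2^2)
M1*R1^2 = 9*1 = 9
M2*R2^2 = 1*49 = 49
I_A/I_B = 9/49 = 9/49

9/49


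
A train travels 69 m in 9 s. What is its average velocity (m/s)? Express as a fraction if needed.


Given: distance d = 69 m, time t = 9 s
Using v = d / t
v = 69 / 9
v = 23/3 m/s

23/3 m/s


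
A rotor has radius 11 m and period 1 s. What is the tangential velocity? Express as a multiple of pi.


Given: radius r = 11 m, period T = 1 s
Using v = 2*pi*r / T
v = 2*pi*11 / 1
v = 22*pi / 1
v = 22*pi m/s

22*pi m/s


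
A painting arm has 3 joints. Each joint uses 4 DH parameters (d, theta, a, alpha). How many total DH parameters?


Given: 3 joints, 4 DH parameters per joint (d, theta, a, alpha)
Total DH parameters = number_of_joints * 4
Total = 3 * 4
Total = 12

12


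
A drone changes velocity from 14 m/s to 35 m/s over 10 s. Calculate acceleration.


Given: initial velocity v0 = 14 m/s, final velocity v = 35 m/s, time t = 10 s
Using a = (v - v0) / t
a = (35 - 14) / 10
a = 21 / 10
a = 21/10 m/s^2

21/10 m/s^2


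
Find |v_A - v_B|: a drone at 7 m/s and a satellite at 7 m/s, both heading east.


Given: v_A = 7 m/s east, v_B = 7 m/s east
Both move in the same direction; relative speed = |v_A - v_B|
|7 - 7| = |0|
= 0 m/s

0 m/s


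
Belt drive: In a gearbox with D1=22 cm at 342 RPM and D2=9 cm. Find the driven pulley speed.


Given: D1 = 22 cm, w1 = 342 RPM, D2 = 9 cm
Using D1*w1 = D2*w2
w2 = D1*w1 / D2
w2 = 22*342 / 9
w2 = 7524 / 9
w2 = 836 RPM

836 RPM


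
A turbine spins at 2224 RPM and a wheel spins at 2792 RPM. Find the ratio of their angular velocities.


Given: RPM_A = 2224, RPM_B = 2792
omega = 2*pi*RPM/60, so omega_A/omega_B = RPM_A / RPM_B
omega_A/omega_B = 2224 / 2792
omega_A/omega_B = 278/349

278/349


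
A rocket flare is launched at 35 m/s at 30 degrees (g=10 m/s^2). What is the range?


Given: v0 = 35 m/s, theta = 30 deg, g = 10 m/s^2
sin(2*30) = sin(60) = sqrt(3)/2
Using R = v0^2 * sin(2*theta) / g
R = 35^2 * (sqrt(3)/2) / 10
R = 1225 * sqrt(3) / 20
R = 245/4*sqrt(3) m

245/4*sqrt(3) m


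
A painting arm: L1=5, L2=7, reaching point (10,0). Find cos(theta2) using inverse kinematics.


Given: L1 = 5, L2 = 7, target (x, y) = (10, 0)
Using cos(theta2) = (x^2 + y^2 - L1^2 - L2^2) / (2*L1*L2)
x^2 + y^2 = 10^2 + 0 = 100
L1^2 + L2^2 = 25 + 49 = 74
Numerator = 100 - 74 = 26
Denominator = 2*5*7 = 70
cos(theta2) = 26/70 = 13/35

13/35


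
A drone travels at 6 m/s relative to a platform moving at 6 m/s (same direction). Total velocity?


Given: object velocity = 6 m/s, platform velocity = 6 m/s (same direction)
Using classical velocity addition: v_total = v_object + v_platform
v_total = 6 + 6
v_total = 12 m/s

12 m/s


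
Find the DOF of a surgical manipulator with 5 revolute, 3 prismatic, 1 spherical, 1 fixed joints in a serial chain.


Given: serial robot with 5 revolute, 3 prismatic, 1 spherical, 1 fixed joints
DOF contribution per joint type: revolute=1, prismatic=1, spherical=3, fixed=0
DOF = 5*1 + 3*1 + 1*3 + 1*0
DOF = 11

11


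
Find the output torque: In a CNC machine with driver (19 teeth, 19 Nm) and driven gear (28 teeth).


Given: N1 = 19, N2 = 28, T1 = 19 Nm
Using T2/T1 = N2/N1
T2 = T1 * N2 / N1
T2 = 19 * 28 / 19
T2 = 532 / 19
T2 = 28 Nm

28 Nm


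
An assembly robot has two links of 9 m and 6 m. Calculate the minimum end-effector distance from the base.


Given: L1 = 9 m, L2 = 6 m
For a 2-link planar arm, min reach = |L1 - L2| (second link folded back)
Min reach = |9 - 6|
Min reach = 3 m

3 m


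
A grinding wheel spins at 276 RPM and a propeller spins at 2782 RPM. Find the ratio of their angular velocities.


Given: RPM_A = 276, RPM_B = 2782
omega = 2*pi*RPM/60, so omega_A/omega_B = RPM_A / RPM_B
omega_A/omega_B = 276 / 2782
omega_A/omega_B = 138/1391

138/1391


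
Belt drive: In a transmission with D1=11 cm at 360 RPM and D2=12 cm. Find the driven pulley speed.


Given: D1 = 11 cm, w1 = 360 RPM, D2 = 12 cm
Using D1*w1 = D2*w2
w2 = D1*w1 / D2
w2 = 11*360 / 12
w2 = 3960 / 12
w2 = 330 RPM

330 RPM


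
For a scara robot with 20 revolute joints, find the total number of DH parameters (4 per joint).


Given: 20 joints, 4 DH parameters per joint (d, theta, a, alpha)
Total DH parameters = number_of_joints * 4
Total = 20 * 4
Total = 80

80


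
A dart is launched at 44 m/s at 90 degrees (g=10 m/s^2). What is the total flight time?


Given: v0 = 44 m/s, theta = 90 deg, g = 10 m/s^2
sin(90) = 1
Using T = 2*v0*sin(theta) / g
T = 2*44*1 / 10
T = 88 / 10
T = 44/5 s

44/5 s


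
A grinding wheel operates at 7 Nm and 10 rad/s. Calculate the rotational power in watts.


Given: tau = 7 Nm, omega = 10 rad/s
Using P = tau * omega
P = 7 * 10
P = 70 W

70 W


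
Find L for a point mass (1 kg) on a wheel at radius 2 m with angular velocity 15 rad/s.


Given: m = 1 kg, r = 2 m, omega = 15 rad/s
For a point mass: I = m*r^2
I = 1*2^2 = 1*4 = 4
L = I*omega = 4*15
L = 60 kg*m^2/s

60 kg*m^2/s


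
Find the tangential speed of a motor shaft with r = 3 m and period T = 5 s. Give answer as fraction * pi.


Given: radius r = 3 m, period T = 5 s
Using v = 2*pi*r / T
v = 2*pi*3 / 5
v = 6*pi / 5
v = 6/5*pi m/s

6/5*pi m/s


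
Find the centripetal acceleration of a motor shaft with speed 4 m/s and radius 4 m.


Given: v = 4 m/s, r = 4 m
Using a_c = v^2 / r
a_c = 4^2 / 4
a_c = 16 / 4
a_c = 4 m/s^2

4 m/s^2


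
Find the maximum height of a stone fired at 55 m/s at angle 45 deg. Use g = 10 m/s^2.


Given: v0 = 55 m/s, theta = 45 deg, g = 10 m/s^2
sin^2(45) = 1/2
Using H = v0^2 * sin^2(theta) / (2*g)
H = 55^2 * 1/2 / (2*10)
H = 3025 * 1/2 / 20
H = 3025/2 / 20
H = 605/8 m

605/8 m


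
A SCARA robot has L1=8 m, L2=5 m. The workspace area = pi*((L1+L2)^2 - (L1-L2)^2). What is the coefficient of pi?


Given: L1 = 8, L2 = 5
(L1+L2)^2 = (13)^2 = 169
(L1-L2)^2 = (3)^2 = 9
Difference = 169 - 9 = 160
This equals 4*L1*L2 = 4*8*5 = 160
Workspace area = 160*pi

160


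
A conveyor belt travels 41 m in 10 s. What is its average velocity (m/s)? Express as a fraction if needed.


Given: distance d = 41 m, time t = 10 s
Using v = d / t
v = 41 / 10
v = 41/10 m/s

41/10 m/s


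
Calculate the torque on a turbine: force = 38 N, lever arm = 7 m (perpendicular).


Given: F = 38 N, r = 7 m, angle = 90 deg (perpendicular)
Using tau = F * r * sin(90)
sin(90) = 1
tau = 38 * 7 * 1
tau = 266 Nm

266 Nm


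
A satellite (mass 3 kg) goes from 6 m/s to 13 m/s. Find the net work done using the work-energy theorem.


Given: m = 3 kg, v0 = 6 m/s, v = 13 m/s
Using W = (1/2)*m*(v^2 - v0^2)
v^2 = 13^2 = 169
v0^2 = 6^2 = 36
v^2 - v0^2 = 169 - 36 = 133
W = (1/2)*3*133 = 399/2 J

399/2 J


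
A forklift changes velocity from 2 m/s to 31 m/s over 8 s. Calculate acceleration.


Given: initial velocity v0 = 2 m/s, final velocity v = 31 m/s, time t = 8 s
Using a = (v - v0) / t
a = (31 - 2) / 8
a = 29 / 8
a = 29/8 m/s^2

29/8 m/s^2


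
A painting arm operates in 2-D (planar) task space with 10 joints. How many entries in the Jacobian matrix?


Given: task space dimension = 2, joints = 10
Jacobian is a 2 x 10 matrix
Total entries = rows * columns
Total = 2 * 10
Total = 20

20


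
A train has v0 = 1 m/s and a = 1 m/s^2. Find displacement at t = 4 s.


Given: v0 = 1 m/s, a = 1 m/s^2, t = 4 s
Using s = v0*t + (1/2)*a*t^2
s = 1*4 + (1/2)*1*4^2
s = 4 + (1/2)*16
s = 4 + 8
s = 12

12 m


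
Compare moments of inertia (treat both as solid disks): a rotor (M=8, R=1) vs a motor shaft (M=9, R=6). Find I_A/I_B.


Given: M1=8 kg, R1=1 m, M2=9 kg, R2=6 m
For a disk: I = (1/2)*M*R^2, so I_A/I_B = (M1*R1^2)/(M2*R2^2)
M1*R1^2 = 8*1 = 8
M2*R2^2 = 9*36 = 324
I_A/I_B = 8/324 = 2/81

2/81


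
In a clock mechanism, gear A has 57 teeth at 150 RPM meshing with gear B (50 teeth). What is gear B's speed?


Given: N1 = 57 teeth, w1 = 150 RPM, N2 = 50 teeth
Using N1*w1 = N2*w2
w2 = N1*w1 / N2
w2 = 57*150 / 50
w2 = 8550 / 50
w2 = 171 RPM

171 RPM


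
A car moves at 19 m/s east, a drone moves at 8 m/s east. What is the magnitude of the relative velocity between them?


Given: v_A = 19 m/s east, v_B = 8 m/s east
Both move in the same direction; relative speed = |v_A - v_B|
|19 - 8| = |11|
= 11 m/s

11 m/s


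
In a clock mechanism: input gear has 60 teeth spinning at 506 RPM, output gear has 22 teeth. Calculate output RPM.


Given: N1 = 60 teeth, w1 = 506 RPM, N2 = 22 teeth
Using N1*w1 = N2*w2
w2 = N1*w1 / N2
w2 = 60*506 / 22
w2 = 30360 / 22
w2 = 1380 RPM

1380 RPM


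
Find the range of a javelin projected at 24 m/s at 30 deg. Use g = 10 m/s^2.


Given: v0 = 24 m/s, theta = 30 deg, g = 10 m/s^2
sin(2*30) = sin(60) = sqrt(3)/2
Using R = v0^2 * sin(2*theta) / g
R = 24^2 * (sqrt(3)/2) / 10
R = 576 * sqrt(3) / 20
R = 144/5*sqrt(3) m

144/5*sqrt(3) m


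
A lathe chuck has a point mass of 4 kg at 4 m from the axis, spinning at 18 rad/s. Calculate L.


Given: m = 4 kg, r = 4 m, omega = 18 rad/s
For a point mass: I = m*r^2
I = 4*4^2 = 4*16 = 64
L = I*omega = 64*18
L = 1152 kg*m^2/s

1152 kg*m^2/s
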